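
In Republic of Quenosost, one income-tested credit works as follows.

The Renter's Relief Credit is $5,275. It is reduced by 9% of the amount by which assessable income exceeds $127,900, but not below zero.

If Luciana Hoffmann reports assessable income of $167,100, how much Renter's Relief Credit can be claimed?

$1,747

Renter's Relief Credit: 9% of the $39,200 excess over $127,900 is $3,528; credit = $5,275 − $3,528 = $1,747.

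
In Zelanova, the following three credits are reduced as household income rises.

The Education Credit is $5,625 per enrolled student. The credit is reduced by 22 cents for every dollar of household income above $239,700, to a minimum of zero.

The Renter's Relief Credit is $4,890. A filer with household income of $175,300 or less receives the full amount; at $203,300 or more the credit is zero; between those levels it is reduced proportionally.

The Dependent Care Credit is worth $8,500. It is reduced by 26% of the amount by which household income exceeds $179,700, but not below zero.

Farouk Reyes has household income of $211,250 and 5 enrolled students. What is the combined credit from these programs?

$28,422

Education Credit: base = 5 × $5,625 = $28,125. $211,250 is at or below the $239,700 threshold, so the full $28,125 applies.
Renter's Relief Credit: $211,250 is at or above $203,300, so the credit is $0.
Dependent Care Credit: 26% of the $31,550 excess over $179,700 is $8,203; credit = $8,500 − $8,203 = $297.
Total: $28,125 + $0 + $297 = $28,422.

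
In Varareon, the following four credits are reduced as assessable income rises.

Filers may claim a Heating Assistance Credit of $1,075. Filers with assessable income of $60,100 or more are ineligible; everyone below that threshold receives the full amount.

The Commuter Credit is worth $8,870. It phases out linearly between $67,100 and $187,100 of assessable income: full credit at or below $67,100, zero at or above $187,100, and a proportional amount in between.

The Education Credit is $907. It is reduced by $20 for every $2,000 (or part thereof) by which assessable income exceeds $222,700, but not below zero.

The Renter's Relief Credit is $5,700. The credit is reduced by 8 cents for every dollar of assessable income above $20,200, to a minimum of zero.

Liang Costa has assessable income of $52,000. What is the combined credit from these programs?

Heating Assistance Credit: $52,000 is below the $60,100 cutoff, so the full $1,075 applies.
Commuter Credit: $52,000 is at or below the $67,100 threshold, so the full $8,870 applies.
Education Credit: $52,000 is at or below the $222,700 threshold, so the full $907 applies.
Renter's Relief Credit: 8% of the $31,800 excess over $20,200 is $2,544; credit = $5,700 − $2,544 = $3,156.
Total: $1,075 + $8,870 + $907 + $3,156 = $14,008.

$14,008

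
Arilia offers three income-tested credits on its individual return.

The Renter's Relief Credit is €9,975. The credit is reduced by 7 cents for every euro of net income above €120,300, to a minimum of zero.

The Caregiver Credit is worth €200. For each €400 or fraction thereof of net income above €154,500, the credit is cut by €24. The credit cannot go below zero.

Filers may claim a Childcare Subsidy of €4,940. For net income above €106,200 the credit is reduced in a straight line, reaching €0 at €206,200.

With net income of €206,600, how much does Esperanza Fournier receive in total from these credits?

€3,934

Renter's Relief Credit: 7% of the €86,300 excess over €120,300 is €6,041; credit = €9,975 − €6,041 = €3,934.
Caregiver Credit: income exceeds €154,500 by €52,100 → 131 increments × €24 = €3,144 ≥ base, so the credit is €0.
Childcare Subsidy: €206,600 is at or above €206,200, so the credit is €0.
Total: €3,934 + €0 + €0 = €3,934.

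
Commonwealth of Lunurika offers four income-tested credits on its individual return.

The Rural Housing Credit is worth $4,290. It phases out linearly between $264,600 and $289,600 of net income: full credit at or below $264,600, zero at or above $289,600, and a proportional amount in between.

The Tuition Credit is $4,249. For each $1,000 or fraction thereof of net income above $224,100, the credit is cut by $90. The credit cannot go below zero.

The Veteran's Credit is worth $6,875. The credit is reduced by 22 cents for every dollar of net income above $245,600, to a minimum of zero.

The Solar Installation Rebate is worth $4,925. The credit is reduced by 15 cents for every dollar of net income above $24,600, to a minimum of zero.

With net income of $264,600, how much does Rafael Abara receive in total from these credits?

$7,544

Rural Housing Credit: $264,600 is at or below the $264,600 threshold, so the full $4,290 applies.
Tuition Credit: income exceeds $224,100 by $40,500, which is 41 full-or-partial $1,000 increments; reduction = 41 × $90 = $3,690, leaving $559.
Veteran's Credit: 22% of the $19,000 excess over $245,600 is $4,180; credit = $6,875 − $4,180 = $2,695.
Solar Installation Rebate: 15% of the $240,000 excess over $24,600 is $36,000 ≥ base, so the credit is $0.
Total: $4,290 + $559 + $2,695 + $0 = $7,544.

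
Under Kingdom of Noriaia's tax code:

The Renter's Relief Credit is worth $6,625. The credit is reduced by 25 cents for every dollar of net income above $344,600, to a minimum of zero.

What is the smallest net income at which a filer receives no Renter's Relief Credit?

The credit falls by 25% of each dollar above $344,600, so it reaches zero when the excess is $6,625 / 25% = $26,500: income = $344,600 + $26,500 = $371,100.

$371,100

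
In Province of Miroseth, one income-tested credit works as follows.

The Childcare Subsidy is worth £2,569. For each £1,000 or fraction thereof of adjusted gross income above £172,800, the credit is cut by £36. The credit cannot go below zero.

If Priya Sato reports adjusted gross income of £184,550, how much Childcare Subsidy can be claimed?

Childcare Subsidy: income exceeds £172,800 by £11,750, which is 12 full-or-partial £1,000 increments; reduction = 12 × £36 = £432, leaving £2,137.

£2,137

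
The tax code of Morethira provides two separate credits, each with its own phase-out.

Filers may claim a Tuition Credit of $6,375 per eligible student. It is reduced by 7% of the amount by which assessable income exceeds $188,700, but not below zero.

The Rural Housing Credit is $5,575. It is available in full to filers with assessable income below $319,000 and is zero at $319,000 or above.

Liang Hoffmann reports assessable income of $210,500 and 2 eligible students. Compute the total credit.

$16,799

Tuition Credit: base = 2 × $6,375 = $12,750. 7% of the $21,800 excess over $188,700 is $1,526; credit = $12,750 − $1,526 = $11,224.
Rural Housing Credit: $210,500 is below the $319,000 cutoff, so the full $5,575 applies.
Total: $11,224 + $5,575 = $16,799.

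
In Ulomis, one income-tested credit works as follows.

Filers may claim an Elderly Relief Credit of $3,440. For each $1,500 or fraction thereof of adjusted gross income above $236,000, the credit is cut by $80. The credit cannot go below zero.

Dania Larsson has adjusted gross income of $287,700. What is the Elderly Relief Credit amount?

$640

Elderly Relief Credit: income exceeds $236,000 by $51,700, which is 35 full-or-partial $1,500 increments; reduction = 35 × $80 = $2,800, leaving $640.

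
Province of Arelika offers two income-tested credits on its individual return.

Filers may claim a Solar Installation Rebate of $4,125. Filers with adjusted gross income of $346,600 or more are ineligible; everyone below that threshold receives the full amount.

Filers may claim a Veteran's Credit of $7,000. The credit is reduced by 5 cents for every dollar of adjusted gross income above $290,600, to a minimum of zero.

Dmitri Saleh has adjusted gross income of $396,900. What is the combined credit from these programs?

$1,685

Solar Installation Rebate: $396,900 meets or exceeds the $346,600 cutoff, so the credit is $0.
Veteran's Credit: 5% of the $106,300 excess over $290,600 is $5,315; credit = $7,000 − $5,315 = $1,685.
Total: $0 + $1,685 = $1,685.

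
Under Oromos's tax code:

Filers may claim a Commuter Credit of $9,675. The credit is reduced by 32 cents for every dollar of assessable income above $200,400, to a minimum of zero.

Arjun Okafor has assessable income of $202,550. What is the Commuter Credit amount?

Commuter Credit: 32% of the $2,150 excess over $200,400 is $688; credit = $9,675 − $688 = $8,987.

$8,987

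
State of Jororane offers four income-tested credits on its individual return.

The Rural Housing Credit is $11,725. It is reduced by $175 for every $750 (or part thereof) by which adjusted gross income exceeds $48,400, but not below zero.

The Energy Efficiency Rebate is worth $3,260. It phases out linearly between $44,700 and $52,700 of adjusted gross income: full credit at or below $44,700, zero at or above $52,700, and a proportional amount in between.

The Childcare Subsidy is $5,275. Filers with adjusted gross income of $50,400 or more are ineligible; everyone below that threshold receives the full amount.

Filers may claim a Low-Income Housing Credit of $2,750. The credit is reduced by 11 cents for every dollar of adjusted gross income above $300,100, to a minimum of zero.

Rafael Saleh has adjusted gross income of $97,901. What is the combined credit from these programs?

$2,750

Rural Housing Credit: income exceeds $48,400 by $49,501 → 67 increments × $175 = $11,725 ≥ base, so the credit is $0.
Energy Efficiency Rebate: $97,901 is at or above $52,700, so the credit is $0.
Childcare Subsidy: $97,901 meets or exceeds the $50,400 cutoff, so the credit is $0.
Low-Income Housing Credit: $97,901 is at or below the $300,100 threshold, so the full $2,750 applies.
Total: $0 + $0 + $0 + $2,750 = $2,750.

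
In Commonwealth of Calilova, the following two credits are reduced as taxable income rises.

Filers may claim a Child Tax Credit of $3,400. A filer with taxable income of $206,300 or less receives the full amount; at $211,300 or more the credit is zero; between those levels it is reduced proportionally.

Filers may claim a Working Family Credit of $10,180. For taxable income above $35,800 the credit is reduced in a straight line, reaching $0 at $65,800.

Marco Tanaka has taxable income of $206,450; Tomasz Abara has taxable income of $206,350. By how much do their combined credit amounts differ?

Marco ($206,450): Child Tax Credit: $206,450 is $150 into a $5,000 phase-out range, leaving 4,850/5,000 of the credit: $3,400 × 4,850/5,000 = $3,298. Working Family Credit: $206,450 is at or above $65,800, so the credit is $0. total $3,298 + $0 = $3,298
Tomasz ($206,350): Child Tax Credit: $206,350 is $50 into a $5,000 phase-out range, leaving 4,950/5,000 of the credit: $3,400 × 4,950/5,000 = $3,366. Working Family Credit: $206,350 is at or above $65,800, so the credit is $0. total $3,366 + $0 = $3,366
Difference: |$3,298 − $3,366| = $68.

$68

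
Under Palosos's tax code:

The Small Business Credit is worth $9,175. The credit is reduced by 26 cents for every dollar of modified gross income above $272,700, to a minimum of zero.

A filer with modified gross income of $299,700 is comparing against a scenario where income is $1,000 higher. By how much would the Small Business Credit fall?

$260

At $299,700 — 26% of the $27,000 excess over $272,700 is $7,020; credit = $9,175 − $7,020 = $2,155.
At $300,700 — 26% of the $28,000 excess over $272,700 is $7,280; credit = $9,175 − $7,280 = $1,895.
Lost: $2,155 − $1,895 = $260.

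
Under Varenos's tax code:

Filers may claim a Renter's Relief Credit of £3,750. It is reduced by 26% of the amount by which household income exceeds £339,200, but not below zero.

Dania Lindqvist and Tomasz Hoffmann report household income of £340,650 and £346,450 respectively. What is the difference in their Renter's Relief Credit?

£1,508

Dania (£340,650): Renter's Relief Credit: 26% of the £1,450 excess over £339,200 is £377; credit = £3,750 − £377 = £3,373.
Tomasz (£346,450): Renter's Relief Credit: 26% of the £7,250 excess over £339,200 is £1,885; credit = £3,750 − £1,885 = £1,865.
Difference: |£3,373 − £1,865| = £1,508.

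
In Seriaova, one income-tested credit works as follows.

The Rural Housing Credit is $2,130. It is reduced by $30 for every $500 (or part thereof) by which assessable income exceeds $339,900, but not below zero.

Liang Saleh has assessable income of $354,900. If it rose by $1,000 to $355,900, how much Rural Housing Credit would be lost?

$60

At $354,900 — income exceeds $339,900 by $15,000, which is 30 full-or-partial $500 increments; reduction = 30 × $30 = $900, leaving $1,230.
At $355,900 — income exceeds $339,900 by $16,000, which is 32 full-or-partial $500 increments; reduction = 32 × $30 = $960, leaving $1,170.
Lost: $1,230 − $1,170 = $60.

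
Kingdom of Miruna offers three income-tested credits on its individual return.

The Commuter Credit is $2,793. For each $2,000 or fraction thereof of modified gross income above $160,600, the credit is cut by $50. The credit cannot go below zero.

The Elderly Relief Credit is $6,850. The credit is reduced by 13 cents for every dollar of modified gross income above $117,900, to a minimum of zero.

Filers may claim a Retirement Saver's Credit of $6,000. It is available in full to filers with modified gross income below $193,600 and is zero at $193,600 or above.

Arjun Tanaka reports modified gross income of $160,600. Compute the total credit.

$10,092

Commuter Credit: $160,600 is at or below the $160,600 threshold, so the full $2,793 applies.
Elderly Relief Credit: 13% of the $42,700 excess over $117,900 is $5,551; credit = $6,850 − $5,551 = $1,299.
Retirement Saver's Credit: $160,600 is below the $193,600 cutoff, so the full $6,000 applies.
Total: $2,793 + $1,299 + $6,000 = $10,092.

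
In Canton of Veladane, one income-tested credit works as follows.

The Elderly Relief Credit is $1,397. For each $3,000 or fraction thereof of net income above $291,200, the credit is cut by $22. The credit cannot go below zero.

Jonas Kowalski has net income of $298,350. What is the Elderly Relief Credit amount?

$1,331

Elderly Relief Credit: income exceeds $291,200 by $7,150, which is 3 full-or-partial $3,000 increments; reduction = 3 × $22 = $66, leaving $1,331.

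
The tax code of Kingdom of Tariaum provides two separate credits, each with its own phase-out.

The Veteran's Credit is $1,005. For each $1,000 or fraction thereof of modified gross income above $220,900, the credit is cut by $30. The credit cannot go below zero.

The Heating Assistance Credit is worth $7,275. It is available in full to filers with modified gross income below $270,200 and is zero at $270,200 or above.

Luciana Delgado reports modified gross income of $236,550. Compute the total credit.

Veteran's Credit: income exceeds $220,900 by $15,650, which is 16 full-or-partial $1,000 increments; reduction = 16 × $30 = $480, leaving $525.
Heating Assistance Credit: $236,550 is below the $270,200 cutoff, so the full $7,275 applies.
Total: $525 + $7,275 = $7,800.

$7,800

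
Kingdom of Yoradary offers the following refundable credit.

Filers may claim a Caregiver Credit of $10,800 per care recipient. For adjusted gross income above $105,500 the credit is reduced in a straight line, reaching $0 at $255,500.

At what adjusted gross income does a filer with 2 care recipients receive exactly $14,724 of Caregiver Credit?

$153,250

Full credit = 2 × $10,800 = $21,600.
$14,724 is 14,724/21,600 of the full $21,600, so 6,876/21,600 of the $150,000 range has been used: income = $105,500 + $150,000 × 6,876/21,600 = $153,250.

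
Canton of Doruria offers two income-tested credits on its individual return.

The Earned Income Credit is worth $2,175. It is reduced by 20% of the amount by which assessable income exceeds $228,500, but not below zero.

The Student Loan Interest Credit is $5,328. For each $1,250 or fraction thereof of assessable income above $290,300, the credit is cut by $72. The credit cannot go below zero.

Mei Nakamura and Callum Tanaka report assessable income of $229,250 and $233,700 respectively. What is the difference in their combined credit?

$890

Mei ($229,250): Earned Income Credit: 20% of the $750 excess over $228,500 is $150; credit = $2,175 − $150 = $2,025. Student Loan Interest Credit: $229,250 is at or below the $290,300 threshold, so the full $5,328 applies. total $2,025 + $5,328 = $7,353
Callum ($233,700): Earned Income Credit: 20% of the $5,200 excess over $228,500 is $1,040; credit = $2,175 − $1,040 = $1,135. Student Loan Interest Credit: $233,700 is at or below the $290,300 threshold, so the full $5,328 applies. total $1,135 + $5,328 = $6,463
Difference: |$7,353 − $6,463| = $890.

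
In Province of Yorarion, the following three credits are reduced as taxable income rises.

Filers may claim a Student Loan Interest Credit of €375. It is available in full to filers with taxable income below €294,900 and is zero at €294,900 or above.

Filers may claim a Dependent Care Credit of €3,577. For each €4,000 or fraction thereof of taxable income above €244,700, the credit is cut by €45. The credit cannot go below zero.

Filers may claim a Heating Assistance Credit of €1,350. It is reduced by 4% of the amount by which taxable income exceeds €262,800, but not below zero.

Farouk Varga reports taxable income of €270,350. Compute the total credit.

€4,685

Student Loan Interest Credit: €270,350 is below the €294,900 cutoff, so the full €375 applies.
Dependent Care Credit: income exceeds €244,700 by €25,650, which is 7 full-or-partial €4,000 increments; reduction = 7 × €45 = €315, leaving €3,262.
Heating Assistance Credit: 4% of the €7,550 excess over €262,800 is €302; credit = €1,350 − €302 = €1,048.
Total: €375 + €3,262 + €1,048 = €4,685.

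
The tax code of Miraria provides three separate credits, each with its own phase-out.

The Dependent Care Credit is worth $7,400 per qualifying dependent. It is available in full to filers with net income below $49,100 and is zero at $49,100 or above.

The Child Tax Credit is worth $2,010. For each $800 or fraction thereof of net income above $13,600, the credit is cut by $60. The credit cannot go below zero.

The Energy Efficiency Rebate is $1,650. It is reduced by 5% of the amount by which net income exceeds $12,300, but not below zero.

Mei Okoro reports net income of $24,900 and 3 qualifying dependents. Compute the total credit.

Dependent Care Credit: base = 3 × $7,400 = $22,200. $24,900 is below the $49,100 cutoff, so the full $22,200 applies.
Child Tax Credit: income exceeds $13,600 by $11,300, which is 15 full-or-partial $800 increments; reduction = 15 × $60 = $900, leaving $1,110.
Energy Efficiency Rebate: 5% of the $12,600 excess over $12,300 is $630; credit = $1,650 − $630 = $1,020.
Total: $22,200 + $1,110 + $1,020 = $24,330.

$24,330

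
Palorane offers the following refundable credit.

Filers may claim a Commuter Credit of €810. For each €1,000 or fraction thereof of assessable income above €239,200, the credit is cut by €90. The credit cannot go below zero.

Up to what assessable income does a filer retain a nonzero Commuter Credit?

€247,200

After 8 increments the reduction is 8 × €90 = €720, leaving €90; one more increment wipes it out. Increment 8 ends at excess 8 × €1,000 = €8,000, so the highest qualifying income is €239,200 + €8,000 = €247,200.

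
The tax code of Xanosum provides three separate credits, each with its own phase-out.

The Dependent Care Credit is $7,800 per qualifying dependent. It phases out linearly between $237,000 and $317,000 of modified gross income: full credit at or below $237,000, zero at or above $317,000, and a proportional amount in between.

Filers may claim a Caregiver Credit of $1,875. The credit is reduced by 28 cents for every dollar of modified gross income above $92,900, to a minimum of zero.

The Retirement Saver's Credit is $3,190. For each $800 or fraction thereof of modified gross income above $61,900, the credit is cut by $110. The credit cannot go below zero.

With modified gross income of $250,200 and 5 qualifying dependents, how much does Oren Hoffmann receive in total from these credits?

Dependent Care Credit: base = 5 × $7,800 = $39,000. $250,200 is $13,200 into a $80,000 phase-out range, leaving 66,800/80,000 of the credit: $39,000 × 66,800/80,000 = $32,565.
Caregiver Credit: 28% of the $157,300 excess over $92,900 is $44,044 ≥ base, so the credit is $0.
Retirement Saver's Credit: income exceeds $61,900 by $188,300 → 236 increments × $110 = $25,960 ≥ base, so the credit is $0.
Total: $32,565 + $0 + $0 = $32,565.

$32,565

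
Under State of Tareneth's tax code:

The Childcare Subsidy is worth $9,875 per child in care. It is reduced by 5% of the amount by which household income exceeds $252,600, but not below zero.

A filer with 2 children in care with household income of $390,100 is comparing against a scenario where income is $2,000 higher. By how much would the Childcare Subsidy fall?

At $390,100 — base = 2 × $9,875 = $19,750. 5% of the $137,500 excess over $252,600 is $6,875; credit = $19,750 − $6,875 = $12,875.
At $392,100 — base = 2 × $9,875 = $19,750. 5% of the $139,500 excess over $252,600 is $6,975; credit = $19,750 − $6,975 = $12,775.
Lost: $12,875 − $12,775 = $100.

$100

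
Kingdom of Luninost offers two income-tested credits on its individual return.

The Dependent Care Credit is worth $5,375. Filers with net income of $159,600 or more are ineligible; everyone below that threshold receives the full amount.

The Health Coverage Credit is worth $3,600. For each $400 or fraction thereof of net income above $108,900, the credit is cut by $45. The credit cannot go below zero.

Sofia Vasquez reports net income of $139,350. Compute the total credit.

$5,510

Dependent Care Credit: $139,350 is below the $159,600 cutoff, so the full $5,375 applies.
Health Coverage Credit: income exceeds $108,900 by $30,450, which is 77 full-or-partial $400 increments; reduction = 77 × $45 = $3,465, leaving $135.
Total: $5,375 + $135 = $5,510.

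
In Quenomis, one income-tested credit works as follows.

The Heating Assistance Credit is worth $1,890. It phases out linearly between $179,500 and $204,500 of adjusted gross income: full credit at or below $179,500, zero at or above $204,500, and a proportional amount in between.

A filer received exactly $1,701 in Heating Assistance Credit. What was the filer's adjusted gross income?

$1,701 is 1,701/1,890 of the full $1,890, so 189/1,890 of the $25,000 range has been used: income = $179,500 + $25,000 × 189/1,890 = $182,000.

$182,000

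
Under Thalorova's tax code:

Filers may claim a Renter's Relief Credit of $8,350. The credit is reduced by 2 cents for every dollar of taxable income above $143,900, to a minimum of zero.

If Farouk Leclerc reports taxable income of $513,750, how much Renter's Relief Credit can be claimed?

$953

Renter's Relief Credit: 2% of the $369,850 excess over $143,900 is $7,397; credit = $8,350 − $7,397 = $953.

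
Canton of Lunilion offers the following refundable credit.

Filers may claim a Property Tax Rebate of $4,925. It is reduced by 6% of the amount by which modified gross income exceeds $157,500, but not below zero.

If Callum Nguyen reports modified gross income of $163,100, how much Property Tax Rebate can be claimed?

Property Tax Rebate: 6% of the $5,600 excess over $157,500 is $336; credit = $4,925 − $336 = $4,589.

$4,589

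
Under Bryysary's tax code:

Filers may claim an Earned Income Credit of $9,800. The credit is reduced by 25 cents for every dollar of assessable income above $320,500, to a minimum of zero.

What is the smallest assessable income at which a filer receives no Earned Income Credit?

The credit falls by 25% of each dollar above $320,500, so it reaches zero when the excess is $9,800 / 25% = $39,200: income = $320,500 + $39,200 = $359,700.

$359,700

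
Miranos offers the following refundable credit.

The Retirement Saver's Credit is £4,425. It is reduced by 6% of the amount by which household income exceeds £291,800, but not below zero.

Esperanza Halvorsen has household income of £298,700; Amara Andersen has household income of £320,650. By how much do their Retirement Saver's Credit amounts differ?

Esperanza (£298,700): Retirement Saver's Credit: 6% of the £6,900 excess over £291,800 is £414; credit = £4,425 − £414 = £4,011.
Amara (£320,650): Retirement Saver's Credit: 6% of the £28,850 excess over £291,800 is £1,731; credit = £4,425 − £1,731 = £2,694.
Difference: |£4,011 − £2,694| = £1,317.

£1,317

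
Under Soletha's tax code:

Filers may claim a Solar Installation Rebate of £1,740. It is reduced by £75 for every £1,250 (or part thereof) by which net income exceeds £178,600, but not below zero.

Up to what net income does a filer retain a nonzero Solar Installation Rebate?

After 23 increments the reduction is 23 × £75 = £1,725, leaving £15; one more increment wipes it out. Increment 23 ends at excess 23 × £1,250 = £28,750, so the highest qualifying income is £178,600 + £28,750 = £207,350.

£207,350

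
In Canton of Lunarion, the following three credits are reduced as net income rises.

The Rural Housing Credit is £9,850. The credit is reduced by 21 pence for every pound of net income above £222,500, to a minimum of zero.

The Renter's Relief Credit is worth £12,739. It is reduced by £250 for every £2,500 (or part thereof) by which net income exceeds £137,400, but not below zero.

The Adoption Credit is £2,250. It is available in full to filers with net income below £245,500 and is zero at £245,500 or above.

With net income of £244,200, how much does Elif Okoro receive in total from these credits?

Rural Housing Credit: 21% of the £21,700 excess over £222,500 is £4,557; credit = £9,850 − £4,557 = £5,293.
Renter's Relief Credit: income exceeds £137,400 by £106,800, which is 43 full-or-partial £2,500 increments; reduction = 43 × £250 = £10,750, leaving £1,989.
Adoption Credit: £244,200 is below the £245,500 cutoff, so the full £2,250 applies.
Total: £5,293 + £1,989 + £2,250 = £9,532.

£9,532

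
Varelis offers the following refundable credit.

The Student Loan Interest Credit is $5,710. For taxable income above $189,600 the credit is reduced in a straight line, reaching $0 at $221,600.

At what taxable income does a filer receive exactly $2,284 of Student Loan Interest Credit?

$208,800

$2,284 is 2,284/5,710 of the full $5,710, so 3,426/5,710 of the $32,000 range has been used: income = $189,600 + $32,000 × 3,426/5,710 = $208,800.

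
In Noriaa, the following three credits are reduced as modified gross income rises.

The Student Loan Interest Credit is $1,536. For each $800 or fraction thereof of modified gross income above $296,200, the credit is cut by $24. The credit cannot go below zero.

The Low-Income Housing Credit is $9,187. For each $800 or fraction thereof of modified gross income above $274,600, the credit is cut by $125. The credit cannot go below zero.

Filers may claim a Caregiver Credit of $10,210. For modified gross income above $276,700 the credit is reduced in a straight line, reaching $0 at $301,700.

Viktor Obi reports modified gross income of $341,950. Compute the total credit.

Student Loan Interest Credit: income exceeds $296,200 by $45,750, which is 58 full-or-partial $800 increments; reduction = 58 × $24 = $1,392, leaving $144.
Low-Income Housing Credit: income exceeds $274,600 by $67,350 → 85 increments × $125 = $10,625 ≥ base, so the credit is $0.
Caregiver Credit: $341,950 is at or above $301,700, so the credit is $0.
Total: $144 + $0 + $0 = $144.

$144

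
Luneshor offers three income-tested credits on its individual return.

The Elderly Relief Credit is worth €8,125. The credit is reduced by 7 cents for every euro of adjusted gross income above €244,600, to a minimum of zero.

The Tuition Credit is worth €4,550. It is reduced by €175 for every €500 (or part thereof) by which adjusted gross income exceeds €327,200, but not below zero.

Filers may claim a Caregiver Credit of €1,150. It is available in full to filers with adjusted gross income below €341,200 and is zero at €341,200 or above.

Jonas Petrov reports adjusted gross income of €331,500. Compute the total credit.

€6,167

Elderly Relief Credit: 7% of the €86,900 excess over €244,600 is €6,083; credit = €8,125 − €6,083 = €2,042.
Tuition Credit: income exceeds €327,200 by €4,300, which is 9 full-or-partial €500 increments; reduction = 9 × €175 = €1,575, leaving €2,975.
Caregiver Credit: €331,500 is below the €341,200 cutoff, so the full €1,150 applies.
Total: €2,042 + €2,975 + €1,150 = €6,167.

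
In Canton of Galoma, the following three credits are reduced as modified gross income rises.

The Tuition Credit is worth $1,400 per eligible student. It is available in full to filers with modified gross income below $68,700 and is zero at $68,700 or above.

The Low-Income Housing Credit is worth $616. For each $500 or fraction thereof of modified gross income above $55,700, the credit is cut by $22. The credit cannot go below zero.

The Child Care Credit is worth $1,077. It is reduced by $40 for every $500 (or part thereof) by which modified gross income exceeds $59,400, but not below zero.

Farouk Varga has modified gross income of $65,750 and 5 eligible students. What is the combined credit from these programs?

Tuition Credit: base = 5 × $1,400 = $7,000. $65,750 is below the $68,700 cutoff, so the full $7,000 applies.
Low-Income Housing Credit: income exceeds $55,700 by $10,050, which is 21 full-or-partial $500 increments; reduction = 21 × $22 = $462, leaving $154.
Child Care Credit: income exceeds $59,400 by $6,350, which is 13 full-or-partial $500 increments; reduction = 13 × $40 = $520, leaving $557.
Total: $7,000 + $154 + $557 = $7,711.

$7,711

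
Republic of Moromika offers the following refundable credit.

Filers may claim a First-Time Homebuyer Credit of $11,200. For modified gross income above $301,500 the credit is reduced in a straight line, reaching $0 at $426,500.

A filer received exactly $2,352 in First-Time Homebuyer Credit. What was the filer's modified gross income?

$2,352 is 2,352/11,200 of the full $11,200, so 8,848/11,200 of the $125,000 range has been used: income = $301,500 + $125,000 × 8,848/11,200 = $400,250.

$400,250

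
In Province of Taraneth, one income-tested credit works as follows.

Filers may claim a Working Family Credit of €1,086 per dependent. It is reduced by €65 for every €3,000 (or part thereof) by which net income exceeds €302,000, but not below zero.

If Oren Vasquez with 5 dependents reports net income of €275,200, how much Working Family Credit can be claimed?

Working Family Credit: base = 5 × €1,086 = €5,430. €275,200 is at or below the €302,000 threshold, so the full €5,430 applies.

€5,430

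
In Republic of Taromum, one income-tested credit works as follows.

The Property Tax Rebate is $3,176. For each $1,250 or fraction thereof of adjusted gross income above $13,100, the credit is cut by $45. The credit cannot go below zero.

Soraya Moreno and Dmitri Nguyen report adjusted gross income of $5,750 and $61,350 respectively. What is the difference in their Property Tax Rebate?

Soraya ($5,750): Property Tax Rebate: $5,750 is at or below the $13,100 threshold, so the full $3,176 applies.
Dmitri ($61,350): Property Tax Rebate: income exceeds $13,100 by $48,250, which is 39 full-or-partial $1,250 increments; reduction = 39 × $45 = $1,755, leaving $1,421.
Difference: |$3,176 − $1,421| = $1,755.

$1,755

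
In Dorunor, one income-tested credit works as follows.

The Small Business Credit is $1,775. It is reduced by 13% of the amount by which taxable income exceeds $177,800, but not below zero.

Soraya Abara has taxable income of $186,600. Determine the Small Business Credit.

$631

Small Business Credit: 13% of the $8,800 excess over $177,800 is $1,144; credit = $1,775 − $1,144 = $631.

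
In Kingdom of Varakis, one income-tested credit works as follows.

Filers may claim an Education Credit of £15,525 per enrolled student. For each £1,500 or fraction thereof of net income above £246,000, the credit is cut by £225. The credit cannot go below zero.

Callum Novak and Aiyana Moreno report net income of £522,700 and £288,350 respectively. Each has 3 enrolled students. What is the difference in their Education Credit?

Callum (£522,700): Education Credit: base = 3 × £15,525 = £46,575. income exceeds £246,000 by £276,700, which is 185 full-or-partial £1,500 increments; reduction = 185 × £225 = £41,625, leaving £4,950.
Aiyana (£288,350): Education Credit: base = 3 × £15,525 = £46,575. income exceeds £246,000 by £42,350, which is 29 full-or-partial £1,500 increments; reduction = 29 × £225 = £6,525, leaving £40,050.
Difference: |£4,950 − £40,050| = £35,100.

£35,100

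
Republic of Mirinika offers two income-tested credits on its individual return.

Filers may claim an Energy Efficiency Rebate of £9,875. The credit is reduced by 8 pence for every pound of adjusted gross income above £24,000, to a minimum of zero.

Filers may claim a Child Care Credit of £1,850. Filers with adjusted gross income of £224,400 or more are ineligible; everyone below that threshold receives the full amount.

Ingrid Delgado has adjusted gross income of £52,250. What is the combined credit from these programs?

Energy Efficiency Rebate: 8% of the £28,250 excess over £24,000 is £2,260; credit = £9,875 − £2,260 = £7,615.
Child Care Credit: £52,250 is below the £224,400 cutoff, so the full £1,850 applies.
Total: £7,615 + £1,850 = £9,465.

£9,465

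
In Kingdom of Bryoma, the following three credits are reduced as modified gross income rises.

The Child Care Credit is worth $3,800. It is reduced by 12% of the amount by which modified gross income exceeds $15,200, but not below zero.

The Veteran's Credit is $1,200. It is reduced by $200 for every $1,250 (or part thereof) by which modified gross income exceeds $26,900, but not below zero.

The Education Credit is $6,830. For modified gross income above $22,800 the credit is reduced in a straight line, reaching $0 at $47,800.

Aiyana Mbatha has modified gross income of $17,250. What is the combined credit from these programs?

$11,584

Child Care Credit: 12% of the $2,050 excess over $15,200 is $246; credit = $3,800 − $246 = $3,554.
Veteran's Credit: $17,250 is at or below the $26,900 threshold, so the full $1,200 applies.
Education Credit: $17,250 is at or below the $22,800 threshold, so the full $6,830 applies.
Total: $3,554 + $1,200 + $6,830 = $11,584.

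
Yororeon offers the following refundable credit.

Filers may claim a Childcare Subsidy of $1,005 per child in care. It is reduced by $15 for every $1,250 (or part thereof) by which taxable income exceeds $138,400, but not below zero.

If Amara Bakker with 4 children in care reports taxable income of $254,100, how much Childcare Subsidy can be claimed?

$2,625

Childcare Subsidy: base = 4 × $1,005 = $4,020. income exceeds $138,400 by $115,700, which is 93 full-or-partial $1,250 increments; reduction = 93 × $15 = $1,395, leaving $2,625.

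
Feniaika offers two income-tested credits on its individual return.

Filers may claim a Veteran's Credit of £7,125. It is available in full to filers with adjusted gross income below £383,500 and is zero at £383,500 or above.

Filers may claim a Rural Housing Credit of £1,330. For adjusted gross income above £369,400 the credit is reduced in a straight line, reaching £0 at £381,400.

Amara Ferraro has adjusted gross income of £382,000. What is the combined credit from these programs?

£7,125

Veteran's Credit: £382,000 is below the £383,500 cutoff, so the full £7,125 applies.
Rural Housing Credit: £382,000 is at or above £381,400, so the credit is £0.
Total: £7,125 + £0 = £7,125.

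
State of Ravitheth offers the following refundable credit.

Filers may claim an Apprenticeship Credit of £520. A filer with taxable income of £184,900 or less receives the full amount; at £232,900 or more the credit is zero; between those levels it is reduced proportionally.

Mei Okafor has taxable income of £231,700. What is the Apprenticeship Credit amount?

£13

Apprenticeship Credit: £231,700 is £46,800 into a £48,000 phase-out range, leaving 1,200/48,000 of the credit: £520 × 1,200/48,000 = £13.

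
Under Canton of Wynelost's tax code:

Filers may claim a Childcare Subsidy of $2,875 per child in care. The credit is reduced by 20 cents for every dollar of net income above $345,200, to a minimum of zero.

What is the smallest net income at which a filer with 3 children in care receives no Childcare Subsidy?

$388,325

Full credit = 3 × $2,875 = $8,625.
The credit falls by 20% of each dollar above $345,200, so it reaches zero when the excess is $8,625 / 20% = $43,125: income = $345,200 + $43,125 = $388,325.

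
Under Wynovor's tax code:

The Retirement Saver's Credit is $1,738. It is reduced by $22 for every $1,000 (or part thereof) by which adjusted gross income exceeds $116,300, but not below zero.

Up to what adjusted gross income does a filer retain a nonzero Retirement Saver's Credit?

$194,300

After 78 increments the reduction is 78 × $22 = $1,716, leaving $22; one more increment wipes it out. Increment 78 ends at excess 78 × $1,000 = $78,000, so the highest qualifying income is $116,300 + $78,000 = $194,300.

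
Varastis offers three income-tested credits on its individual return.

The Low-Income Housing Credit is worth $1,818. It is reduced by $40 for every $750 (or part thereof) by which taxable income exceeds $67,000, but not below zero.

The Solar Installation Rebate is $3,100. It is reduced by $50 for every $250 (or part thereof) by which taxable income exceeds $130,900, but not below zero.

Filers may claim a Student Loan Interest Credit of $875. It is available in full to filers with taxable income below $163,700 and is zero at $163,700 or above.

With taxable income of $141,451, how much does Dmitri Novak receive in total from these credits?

Low-Income Housing Credit: income exceeds $67,000 by $74,451 → 100 increments × $40 = $4,000 ≥ base, so the credit is $0.
Solar Installation Rebate: income exceeds $130,900 by $10,551, which is 43 full-or-partial $250 increments; reduction = 43 × $50 = $2,150, leaving $950.
Student Loan Interest Credit: $141,451 is below the $163,700 cutoff, so the full $875 applies.
Total: $0 + $950 + $875 = $1,825.

$1,825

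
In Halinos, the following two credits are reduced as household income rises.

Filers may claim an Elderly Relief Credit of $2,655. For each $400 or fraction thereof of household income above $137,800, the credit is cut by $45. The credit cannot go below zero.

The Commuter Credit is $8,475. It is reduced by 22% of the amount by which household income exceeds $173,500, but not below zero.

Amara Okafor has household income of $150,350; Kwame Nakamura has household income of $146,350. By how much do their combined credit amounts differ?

Amara ($150,350): Elderly Relief Credit: income exceeds $137,800 by $12,550, which is 32 full-or-partial $400 increments; reduction = 32 × $45 = $1,440, leaving $1,215. Commuter Credit: $150,350 is at or below the $173,500 threshold, so the full $8,475 applies. total $1,215 + $8,475 = $9,690
Kwame ($146,350): Elderly Relief Credit: income exceeds $137,800 by $8,550, which is 22 full-or-partial $400 increments; reduction = 22 × $45 = $990, leaving $1,665. Commuter Credit: $146,350 is at or below the $173,500 threshold, so the full $8,475 applies. total $1,665 + $8,475 = $10,140
Difference: |$9,690 − $10,140| = $450.

$450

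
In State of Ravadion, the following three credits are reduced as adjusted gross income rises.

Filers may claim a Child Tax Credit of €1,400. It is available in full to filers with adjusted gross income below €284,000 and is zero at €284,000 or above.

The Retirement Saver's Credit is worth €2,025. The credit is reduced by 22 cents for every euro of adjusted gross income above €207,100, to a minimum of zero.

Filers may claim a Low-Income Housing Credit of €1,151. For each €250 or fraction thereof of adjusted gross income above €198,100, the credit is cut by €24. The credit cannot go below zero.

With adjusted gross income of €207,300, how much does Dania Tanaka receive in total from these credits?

Child Tax Credit: €207,300 is below the €284,000 cutoff, so the full €1,400 applies.
Retirement Saver's Credit: 22% of the €200 excess over €207,100 is €44; credit = €2,025 − €44 = €1,981.
Low-Income Housing Credit: income exceeds €198,100 by €9,200, which is 37 full-or-partial €250 increments; reduction = 37 × €24 = €888, leaving €263.
Total: €1,400 + €1,981 + €263 = €3,644.

€3,644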